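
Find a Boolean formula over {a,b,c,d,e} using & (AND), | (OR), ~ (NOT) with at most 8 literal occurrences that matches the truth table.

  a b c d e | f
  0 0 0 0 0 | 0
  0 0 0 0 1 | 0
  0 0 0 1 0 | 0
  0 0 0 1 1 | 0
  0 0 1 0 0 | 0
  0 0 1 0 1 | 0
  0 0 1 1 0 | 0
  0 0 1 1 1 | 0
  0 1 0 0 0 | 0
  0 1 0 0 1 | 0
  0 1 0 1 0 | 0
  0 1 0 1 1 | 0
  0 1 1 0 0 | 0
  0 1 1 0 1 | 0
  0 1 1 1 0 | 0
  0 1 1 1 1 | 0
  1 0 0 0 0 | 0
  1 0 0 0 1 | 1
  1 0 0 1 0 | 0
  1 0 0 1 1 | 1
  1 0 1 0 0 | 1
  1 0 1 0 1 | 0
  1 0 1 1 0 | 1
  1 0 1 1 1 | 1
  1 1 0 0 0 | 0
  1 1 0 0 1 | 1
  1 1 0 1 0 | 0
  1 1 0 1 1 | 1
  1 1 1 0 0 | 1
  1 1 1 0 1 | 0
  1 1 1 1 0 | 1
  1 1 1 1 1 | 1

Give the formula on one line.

  (e | c) = 01011111010111110101111101011111
  ~e = 10101010101010101010101010101010
  ~c = 11110000111100001111000011110000
  (~c & e) = 01010000010100000101000001010000
  (d | (~c & e)) = 01110011011100110111001101110011
  (~e | (d | (~c & e))) = 11111011111110111111101111111011
  (a & (~e | (d | (~c & e)))) = 00000000000000001111101111111011
  ((e | c) & (a & (~e | (d | (~c & e))))) = 00000000000000000101101101011011

((e | c) & (a & (~e | (d | (~c & e)))))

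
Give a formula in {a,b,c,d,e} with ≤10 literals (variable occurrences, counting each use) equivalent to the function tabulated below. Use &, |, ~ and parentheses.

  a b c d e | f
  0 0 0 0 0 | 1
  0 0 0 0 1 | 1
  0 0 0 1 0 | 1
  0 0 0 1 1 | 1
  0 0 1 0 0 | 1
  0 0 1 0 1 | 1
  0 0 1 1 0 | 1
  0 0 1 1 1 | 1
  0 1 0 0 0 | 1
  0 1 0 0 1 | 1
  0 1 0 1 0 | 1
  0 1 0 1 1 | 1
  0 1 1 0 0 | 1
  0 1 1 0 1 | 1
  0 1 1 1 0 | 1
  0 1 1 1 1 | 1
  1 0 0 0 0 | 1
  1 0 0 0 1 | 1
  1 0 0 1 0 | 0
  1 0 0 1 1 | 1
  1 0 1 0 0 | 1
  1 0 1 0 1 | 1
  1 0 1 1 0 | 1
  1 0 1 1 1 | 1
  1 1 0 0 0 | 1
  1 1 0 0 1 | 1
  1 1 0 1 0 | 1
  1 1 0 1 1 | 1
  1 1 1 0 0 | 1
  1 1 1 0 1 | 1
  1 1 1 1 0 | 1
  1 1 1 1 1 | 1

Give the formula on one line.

  ~d = 11001100110011001100110011001100
  (b | ~d) = 11001100111111111100110011111111
  ~b = 11111111000000001111111100000000
  (b | c) = 00001111111111110000111111111111
  (~b & (b | c)) = 00001111000000000000111100000000
  (e | (~b & (b | c))) = 01011111010101010101111101010101
  ((b | ~d) | (e | (~b & (b | c)))) = 11011111111111111101111111111111
  ~a = 11111111111111110000000000000000
  (~a | e) = 11111111111111110101010101010101
  (((b | ~d) | (e | (~b & (b | c)))) | (~a | e)) = 11111111111111111101111111111111

(((b | ~d) | (e | (~b & (b | c)))) | (~a | e))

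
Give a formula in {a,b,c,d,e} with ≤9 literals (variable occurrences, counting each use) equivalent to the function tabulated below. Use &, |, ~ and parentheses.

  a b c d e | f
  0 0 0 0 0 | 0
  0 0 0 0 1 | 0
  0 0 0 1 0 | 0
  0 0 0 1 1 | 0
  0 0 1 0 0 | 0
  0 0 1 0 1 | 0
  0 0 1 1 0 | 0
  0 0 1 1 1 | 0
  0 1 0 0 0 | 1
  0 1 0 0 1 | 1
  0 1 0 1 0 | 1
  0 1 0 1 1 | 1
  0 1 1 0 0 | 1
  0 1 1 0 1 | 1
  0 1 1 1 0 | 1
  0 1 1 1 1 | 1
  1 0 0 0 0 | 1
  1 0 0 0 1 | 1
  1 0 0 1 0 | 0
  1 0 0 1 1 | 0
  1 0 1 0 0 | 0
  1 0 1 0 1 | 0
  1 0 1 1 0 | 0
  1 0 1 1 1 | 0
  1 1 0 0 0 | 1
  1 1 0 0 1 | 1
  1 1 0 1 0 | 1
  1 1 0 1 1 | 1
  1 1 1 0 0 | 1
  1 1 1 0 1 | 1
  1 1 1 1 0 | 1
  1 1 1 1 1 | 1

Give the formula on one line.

(((~d | (a & (c | b))) & (~c & a)) | b)

  ~d = 11001100110011001100110011001100
  (c | b) = 00001111111111110000111111111111
  (a & (c | b)) = 00000000000000000000111111111111
  (~d | (a & (c | b))) = 11001100110011001100111111111111
  ~c = 11110000111100001111000011110000
  (~c & a) = 00000000000000001111000011110000
  ((~d | (a & (c | b))) & (~c & a)) = 00000000000000001100000011110000
  (((~d | (a & (c | b))) & (~c & a)) | b) = 00000000111111111100000011111111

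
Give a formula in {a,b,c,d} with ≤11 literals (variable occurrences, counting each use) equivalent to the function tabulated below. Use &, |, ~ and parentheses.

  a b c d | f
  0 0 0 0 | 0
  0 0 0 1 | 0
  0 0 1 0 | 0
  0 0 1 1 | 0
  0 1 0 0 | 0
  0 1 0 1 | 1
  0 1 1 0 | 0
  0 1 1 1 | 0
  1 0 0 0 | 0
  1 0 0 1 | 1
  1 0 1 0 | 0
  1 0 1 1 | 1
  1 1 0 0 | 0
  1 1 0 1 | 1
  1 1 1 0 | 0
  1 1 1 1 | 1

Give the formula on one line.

  (b | a) = 0000111111111111
  ((b | a) & d) = 0000010101010101
  ~b = 1111000011110000
  (d & ~b) = 0101000001010000
  ~c = 1100110011001100
  ~a = 1111111100000000
  (~c & ~a) = 1100110000000000
  ((~c & ~a) & d) = 0100010000000000
  (a | ((~c & ~a) & d)) = 0100010011111111
  ((d & ~b) | (a | ((~c & ~a) & d))) = 0101010011111111
  (((b | a) & d) & ((d & ~b) | (a | ((~c & ~a) & d)))) = 0000010001010101

(((b | a) & d) & ((d & ~b) | (a | ((~c & ~a) & d))))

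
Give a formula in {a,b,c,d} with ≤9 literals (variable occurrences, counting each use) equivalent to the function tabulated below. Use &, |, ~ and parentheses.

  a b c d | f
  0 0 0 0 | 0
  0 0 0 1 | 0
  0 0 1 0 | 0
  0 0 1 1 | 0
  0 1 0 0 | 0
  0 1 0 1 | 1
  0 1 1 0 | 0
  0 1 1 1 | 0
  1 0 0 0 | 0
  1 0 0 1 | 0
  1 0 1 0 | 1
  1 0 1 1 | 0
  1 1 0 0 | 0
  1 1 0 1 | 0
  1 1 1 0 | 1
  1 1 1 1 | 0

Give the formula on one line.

  ~d = 1010101010101010
  (~d & c) = 0010001000100010
  (a & (~d & c)) = 0000000000100010
  (a | d) = 0101010111111111
  ~a = 1111111100000000
  ~c = 1100110011001100
  (~a & ~c) = 1100110000000000
  ((~a & ~c) & b) = 0000110000000000
  ((a | d) & ((~a & ~c) & b)) = 0000010000000000
  ((a & (~d & c)) | ((a | d) & ((~a & ~c) & b))) = 0000010000100010

((a & (~d & c)) | ((a | d) & ((~a & ~c) & b)))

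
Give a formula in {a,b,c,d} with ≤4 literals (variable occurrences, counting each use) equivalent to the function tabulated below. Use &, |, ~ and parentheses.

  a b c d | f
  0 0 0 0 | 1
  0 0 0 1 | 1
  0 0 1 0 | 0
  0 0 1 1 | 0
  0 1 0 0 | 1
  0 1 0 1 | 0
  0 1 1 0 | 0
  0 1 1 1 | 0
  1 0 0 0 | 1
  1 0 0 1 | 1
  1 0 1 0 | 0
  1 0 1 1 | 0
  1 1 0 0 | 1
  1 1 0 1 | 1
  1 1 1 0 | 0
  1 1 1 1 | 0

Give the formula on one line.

  ~c = 1100110011001100
  ~d = 1010101010101010
  ~b = 1111000011110000
  (a | ~b) = 1111000011111111
  (~d | (a | ~b)) = 1111101011111111
  (~c & (~d | (a | ~b))) = 1100100011001100

(~c & (~d | (a | ~b)))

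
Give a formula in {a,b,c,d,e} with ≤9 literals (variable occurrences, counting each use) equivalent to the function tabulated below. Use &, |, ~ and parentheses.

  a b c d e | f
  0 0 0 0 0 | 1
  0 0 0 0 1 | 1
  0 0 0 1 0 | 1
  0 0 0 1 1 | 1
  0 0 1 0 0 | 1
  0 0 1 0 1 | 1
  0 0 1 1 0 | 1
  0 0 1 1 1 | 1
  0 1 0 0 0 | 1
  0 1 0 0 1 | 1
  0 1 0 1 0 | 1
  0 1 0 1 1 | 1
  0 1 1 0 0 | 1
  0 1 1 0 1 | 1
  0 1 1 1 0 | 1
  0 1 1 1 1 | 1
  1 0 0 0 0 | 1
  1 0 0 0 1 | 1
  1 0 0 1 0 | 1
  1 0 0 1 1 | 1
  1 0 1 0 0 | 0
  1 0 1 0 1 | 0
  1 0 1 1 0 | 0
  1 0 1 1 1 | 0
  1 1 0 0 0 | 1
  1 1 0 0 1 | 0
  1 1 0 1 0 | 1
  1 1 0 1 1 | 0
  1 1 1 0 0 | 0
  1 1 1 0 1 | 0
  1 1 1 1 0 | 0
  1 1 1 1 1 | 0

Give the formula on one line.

  ~e = 10101010101010101010101010101010
  ~b = 11111111000000001111111100000000
  (~e | ~b) = 11111111101010101111111110101010
  (b & e) = 00000000010101010000000001010101
  ~c = 11110000111100001111000011110000
  ((b & e) | ~c) = 11110000111101011111000011110101
  ((~e | ~b) & ((b & e) | ~c)) = 11110000101000001111000010100000
  ~a = 11111111111111110000000000000000
  (((~e | ~b) & ((b & e) | ~c)) | ~a) = 11111111111111111111000010100000

(((~e | ~b) & ((b & e) | ~c)) | ~a)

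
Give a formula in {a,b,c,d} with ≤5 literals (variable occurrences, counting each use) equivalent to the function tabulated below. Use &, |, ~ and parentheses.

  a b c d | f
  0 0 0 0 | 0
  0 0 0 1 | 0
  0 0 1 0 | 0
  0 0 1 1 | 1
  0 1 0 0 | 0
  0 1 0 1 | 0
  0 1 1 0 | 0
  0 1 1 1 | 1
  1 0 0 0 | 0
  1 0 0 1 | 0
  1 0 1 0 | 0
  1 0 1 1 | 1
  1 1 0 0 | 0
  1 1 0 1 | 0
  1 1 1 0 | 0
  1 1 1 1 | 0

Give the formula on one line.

((~a | ~b) & (c & d))

  ~a = 1111111100000000
  ~b = 1111000011110000
  (~a | ~b) = 1111111111110000
  (c & d) = 0001000100010001
  ((~a | ~b) & (c & d)) = 0001000100010000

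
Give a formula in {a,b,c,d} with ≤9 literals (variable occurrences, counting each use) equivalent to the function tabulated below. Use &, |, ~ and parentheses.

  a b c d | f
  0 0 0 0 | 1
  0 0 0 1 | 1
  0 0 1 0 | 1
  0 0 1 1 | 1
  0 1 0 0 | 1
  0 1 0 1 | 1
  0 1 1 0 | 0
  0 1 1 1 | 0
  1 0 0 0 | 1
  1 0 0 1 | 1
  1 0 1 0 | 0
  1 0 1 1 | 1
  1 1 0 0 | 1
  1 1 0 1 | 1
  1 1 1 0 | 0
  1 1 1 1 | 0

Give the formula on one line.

(((a & ~c) | (d | ~a)) & (~c | ~b))

  ~c = 1100110011001100
  (a & ~c) = 0000000011001100
  ~a = 1111111100000000
  (d | ~a) = 1111111101010101
  ((a & ~c) | (d | ~a)) = 1111111111011101
  ~b = 1111000011110000
  (~c | ~b) = 1111110011111100
  (((a & ~c) | (d | ~a)) & (~c | ~b)) = 1111110011011100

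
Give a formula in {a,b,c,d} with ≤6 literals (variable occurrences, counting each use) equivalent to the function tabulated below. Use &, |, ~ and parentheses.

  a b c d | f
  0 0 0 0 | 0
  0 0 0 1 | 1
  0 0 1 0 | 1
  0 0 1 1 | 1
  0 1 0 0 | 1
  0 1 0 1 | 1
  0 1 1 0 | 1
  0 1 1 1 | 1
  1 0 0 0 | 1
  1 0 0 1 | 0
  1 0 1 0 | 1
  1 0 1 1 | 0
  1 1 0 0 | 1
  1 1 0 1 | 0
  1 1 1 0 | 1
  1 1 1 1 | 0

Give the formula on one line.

  ~d = 1010101010101010
  ~a = 1111111100000000
  (~d | ~a) = 1111111110101010
  (d | c) = 0111011101110111
  ((d | c) | b) = 0111111101111111
  (((d | c) | b) | a) = 0111111111111111
  ((~d | ~a) & (((d | c) | b) | a)) = 0111111110101010

((~d | ~a) & (((d | c) | b) | a))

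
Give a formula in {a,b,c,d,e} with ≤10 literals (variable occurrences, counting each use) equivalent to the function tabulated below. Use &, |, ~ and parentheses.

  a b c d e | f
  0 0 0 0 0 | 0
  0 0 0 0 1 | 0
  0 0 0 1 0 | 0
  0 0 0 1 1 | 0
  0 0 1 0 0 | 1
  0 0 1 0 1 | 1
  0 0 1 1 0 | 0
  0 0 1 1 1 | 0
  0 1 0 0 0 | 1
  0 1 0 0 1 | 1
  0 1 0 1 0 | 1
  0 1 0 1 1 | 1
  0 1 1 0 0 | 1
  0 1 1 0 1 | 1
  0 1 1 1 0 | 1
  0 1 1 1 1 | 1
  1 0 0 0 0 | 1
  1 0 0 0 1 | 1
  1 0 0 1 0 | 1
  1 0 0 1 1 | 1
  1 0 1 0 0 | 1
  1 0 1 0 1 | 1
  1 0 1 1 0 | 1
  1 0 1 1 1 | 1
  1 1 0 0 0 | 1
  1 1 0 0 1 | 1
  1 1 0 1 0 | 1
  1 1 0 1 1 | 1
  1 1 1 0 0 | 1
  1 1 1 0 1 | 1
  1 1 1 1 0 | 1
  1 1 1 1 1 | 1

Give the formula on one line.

  ~a = 11111111111111110000000000000000
  ~e = 10101010101010101010101010101010
  (~a | ~e) = 11111111111111111010101010101010
  ((~a | ~e) & b) = 00000000111111110000000010101010
  ~b = 11111111000000001111111100000000
  ~d = 11001100110011001100110011001100
  (~d & c) = 00001100000011000000110000001100
  (a | (~d & c)) = 00001100000011001111111111111111
  (~b & (a | (~d & c))) = 00001100000000001111111100000000
  (a & e) = 00000000000000000101010101010101
  ((~b & (a | (~d & c))) | (a & e)) = 00001100000000001111111101010101
  (((~a | ~e) & b) | ((~b & (a | (~d & c))) | (a & e))) = 00001100111111111111111111111111

(((~a | ~e) & b) | ((~b & (a | (~d & c))) | (a & e)))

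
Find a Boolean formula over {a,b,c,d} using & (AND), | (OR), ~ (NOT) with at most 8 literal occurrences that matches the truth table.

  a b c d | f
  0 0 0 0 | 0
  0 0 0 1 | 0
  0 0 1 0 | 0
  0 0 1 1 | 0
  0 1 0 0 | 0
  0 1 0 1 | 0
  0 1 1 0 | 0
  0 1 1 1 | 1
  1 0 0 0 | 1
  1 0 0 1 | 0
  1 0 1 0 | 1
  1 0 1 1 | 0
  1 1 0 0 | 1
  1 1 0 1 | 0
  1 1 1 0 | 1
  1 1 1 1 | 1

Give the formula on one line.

  (b & c) = 0000001100000011
  (d & (b & c)) = 0000000100000001
  ~d = 1010101010101010
  (~d & a) = 0000000010101010
  ((d & (b & c)) | (~d & a)) = 0000000110101011

((d & (b & c)) | (~d & a))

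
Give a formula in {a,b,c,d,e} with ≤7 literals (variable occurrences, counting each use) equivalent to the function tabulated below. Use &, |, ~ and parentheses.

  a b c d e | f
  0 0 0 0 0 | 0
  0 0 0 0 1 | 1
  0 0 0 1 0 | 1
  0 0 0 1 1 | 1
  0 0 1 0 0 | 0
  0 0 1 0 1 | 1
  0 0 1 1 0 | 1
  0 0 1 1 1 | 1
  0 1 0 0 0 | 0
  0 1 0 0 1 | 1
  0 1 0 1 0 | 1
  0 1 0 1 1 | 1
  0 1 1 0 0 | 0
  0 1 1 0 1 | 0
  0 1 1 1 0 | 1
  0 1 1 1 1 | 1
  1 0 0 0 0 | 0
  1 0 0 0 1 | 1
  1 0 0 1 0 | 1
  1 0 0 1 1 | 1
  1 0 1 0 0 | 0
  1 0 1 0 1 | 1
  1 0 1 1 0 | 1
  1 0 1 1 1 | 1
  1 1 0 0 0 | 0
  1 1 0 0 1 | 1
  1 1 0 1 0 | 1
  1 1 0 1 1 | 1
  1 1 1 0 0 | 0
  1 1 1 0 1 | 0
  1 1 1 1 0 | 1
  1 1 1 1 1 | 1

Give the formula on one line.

  (e & c) = 00000101000001010000010100000101
  ~b = 11111111000000001111111100000000
  ((e & c) & ~b) = 00000101000000000000010100000000
  ~c = 11110000111100001111000011110000
  (~c & e) = 01010000010100000101000001010000
  ((~c & e) | d) = 01110011011100110111001101110011
  (((e & c) & ~b) | ((~c & e) | d)) = 01110111011100110111011101110011

(((e & c) & ~b) | ((~c & e) | d))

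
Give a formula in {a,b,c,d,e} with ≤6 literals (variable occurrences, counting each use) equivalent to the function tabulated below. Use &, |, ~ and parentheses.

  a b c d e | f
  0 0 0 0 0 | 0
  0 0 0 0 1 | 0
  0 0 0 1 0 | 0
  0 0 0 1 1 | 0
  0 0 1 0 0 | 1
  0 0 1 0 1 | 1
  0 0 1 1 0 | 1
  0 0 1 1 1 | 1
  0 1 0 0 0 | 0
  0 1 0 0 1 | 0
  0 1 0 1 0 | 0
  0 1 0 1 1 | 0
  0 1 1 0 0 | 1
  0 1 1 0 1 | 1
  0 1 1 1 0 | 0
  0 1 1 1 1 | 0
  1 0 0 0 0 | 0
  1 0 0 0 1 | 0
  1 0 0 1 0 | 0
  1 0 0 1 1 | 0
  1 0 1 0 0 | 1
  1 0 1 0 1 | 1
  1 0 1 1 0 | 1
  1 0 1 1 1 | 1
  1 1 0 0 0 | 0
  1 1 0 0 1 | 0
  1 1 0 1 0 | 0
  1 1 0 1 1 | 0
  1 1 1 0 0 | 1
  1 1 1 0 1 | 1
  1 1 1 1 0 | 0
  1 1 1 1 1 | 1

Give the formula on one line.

  ~b = 11111111000000001111111100000000
  (d & ~b) = 00110011000000000011001100000000
  ~d = 11001100110011001100110011001100
  (e & a) = 00000000000000000101010101010101
  (~d | (e & a)) = 11001100110011001101110111011101
  ((d & ~b) | (~d | (e & a))) = 11111111110011001111111111011101
  (c & ((d & ~b) | (~d | (e & a)))) = 00001111000011000000111100001101

(c & ((d & ~b) | (~d | (e & a))))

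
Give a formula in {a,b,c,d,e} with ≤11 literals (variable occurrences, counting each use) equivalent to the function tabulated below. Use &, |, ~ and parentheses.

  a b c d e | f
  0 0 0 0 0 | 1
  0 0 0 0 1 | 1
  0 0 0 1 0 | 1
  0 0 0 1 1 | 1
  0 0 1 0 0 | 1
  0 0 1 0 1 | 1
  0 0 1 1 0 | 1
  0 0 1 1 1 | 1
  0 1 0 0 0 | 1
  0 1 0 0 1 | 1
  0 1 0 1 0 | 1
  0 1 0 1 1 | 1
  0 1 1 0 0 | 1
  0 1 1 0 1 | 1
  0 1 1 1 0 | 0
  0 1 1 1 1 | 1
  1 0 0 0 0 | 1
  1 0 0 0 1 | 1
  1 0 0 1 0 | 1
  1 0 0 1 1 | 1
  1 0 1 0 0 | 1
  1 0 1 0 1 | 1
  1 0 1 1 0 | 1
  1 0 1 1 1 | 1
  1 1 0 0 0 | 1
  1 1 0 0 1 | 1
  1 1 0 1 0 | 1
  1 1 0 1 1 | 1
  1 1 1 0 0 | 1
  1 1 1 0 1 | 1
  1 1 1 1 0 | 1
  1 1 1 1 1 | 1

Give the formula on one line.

  ~d = 11001100110011001100110011001100
  ~b = 11111111000000001111111100000000
  (~d | ~b) = 11111111110011001111111111001100
  ~c = 11110000111100001111000011110000
  (e | ~c) = 11110101111101011111010111110101
  ((~d | ~b) | (e | ~c)) = 11111111111111011111111111111101
  ~a = 11111111111111110000000000000000
  (~d & ~a) = 11001100110011000000000000000000
  ((~d & ~a) & c) = 00001100000011000000000000000000
  (((~d & ~a) & c) & e) = 00000100000001000000000000000000
  (a | (((~d & ~a) & c) & e)) = 00000100000001001111111111111111
  (((~d | ~b) | (e | ~c)) | (a | (((~d & ~a) & c) & e))) = 11111111111111011111111111111111

(((~d | ~b) | (e | ~c)) | (a | (((~d & ~a) & c) & e)))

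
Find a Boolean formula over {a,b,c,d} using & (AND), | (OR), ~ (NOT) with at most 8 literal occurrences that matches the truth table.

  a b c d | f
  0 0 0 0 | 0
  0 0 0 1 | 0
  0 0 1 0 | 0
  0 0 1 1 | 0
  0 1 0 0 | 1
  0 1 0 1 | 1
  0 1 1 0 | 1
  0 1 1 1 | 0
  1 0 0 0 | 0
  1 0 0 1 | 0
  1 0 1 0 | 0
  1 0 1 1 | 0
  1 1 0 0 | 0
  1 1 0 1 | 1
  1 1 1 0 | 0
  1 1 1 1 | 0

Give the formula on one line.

((~a | (~b | d)) & ((~d | ~c) & b))

  ~a = 1111111100000000
  ~b = 1111000011110000
  (~b | d) = 1111010111110101
  (~a | (~b | d)) = 1111111111110101
  ~d = 1010101010101010
  ~c = 1100110011001100
  (~d | ~c) = 1110111011101110
  ((~d | ~c) & b) = 0000111000001110
  ((~a | (~b | d)) & ((~d | ~c) & b)) = 0000111000000100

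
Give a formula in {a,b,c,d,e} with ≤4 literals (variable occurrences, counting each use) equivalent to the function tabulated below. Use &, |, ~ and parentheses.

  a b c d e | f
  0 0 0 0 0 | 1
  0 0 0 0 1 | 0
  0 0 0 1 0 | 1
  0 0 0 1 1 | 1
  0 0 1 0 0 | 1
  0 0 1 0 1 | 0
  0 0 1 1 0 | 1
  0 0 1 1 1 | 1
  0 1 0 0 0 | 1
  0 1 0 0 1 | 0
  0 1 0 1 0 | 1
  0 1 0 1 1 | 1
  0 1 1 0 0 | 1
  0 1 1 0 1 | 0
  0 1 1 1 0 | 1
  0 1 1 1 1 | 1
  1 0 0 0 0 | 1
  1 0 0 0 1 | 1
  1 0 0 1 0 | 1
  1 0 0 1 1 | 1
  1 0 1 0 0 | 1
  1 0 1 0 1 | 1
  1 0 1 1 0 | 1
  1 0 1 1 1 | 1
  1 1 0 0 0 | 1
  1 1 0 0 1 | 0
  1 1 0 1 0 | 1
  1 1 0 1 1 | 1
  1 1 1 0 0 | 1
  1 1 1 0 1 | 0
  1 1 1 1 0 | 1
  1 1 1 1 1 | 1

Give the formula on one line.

(d | (~e | (a & ~b)))

  ~e = 10101010101010101010101010101010
  ~b = 11111111000000001111111100000000
  (a & ~b) = 00000000000000001111111100000000
  (~e | (a & ~b)) = 10101010101010101111111110101010
  (d | (~e | (a & ~b))) = 10111011101110111111111110111011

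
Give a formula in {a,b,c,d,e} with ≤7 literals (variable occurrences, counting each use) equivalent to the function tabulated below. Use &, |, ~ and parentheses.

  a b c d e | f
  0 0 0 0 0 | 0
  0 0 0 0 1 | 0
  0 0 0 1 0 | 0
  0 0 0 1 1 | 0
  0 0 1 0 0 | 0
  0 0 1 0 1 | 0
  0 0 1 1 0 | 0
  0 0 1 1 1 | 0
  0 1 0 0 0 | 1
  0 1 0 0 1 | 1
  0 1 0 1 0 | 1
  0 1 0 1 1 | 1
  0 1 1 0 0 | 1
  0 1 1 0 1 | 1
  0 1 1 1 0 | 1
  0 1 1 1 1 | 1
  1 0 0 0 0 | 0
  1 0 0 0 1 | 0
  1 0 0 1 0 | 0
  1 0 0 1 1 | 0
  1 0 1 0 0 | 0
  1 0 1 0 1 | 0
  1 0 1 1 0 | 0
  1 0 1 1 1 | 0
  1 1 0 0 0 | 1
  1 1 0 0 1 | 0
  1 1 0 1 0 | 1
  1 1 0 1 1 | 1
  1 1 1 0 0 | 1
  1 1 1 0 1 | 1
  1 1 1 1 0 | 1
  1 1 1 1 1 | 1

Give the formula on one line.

  ~e = 10101010101010101010101010101010
  ~a = 11111111111111110000000000000000
  (~e | ~a) = 11111111111111111010101010101010
  (c | d) = 00111111001111110011111100111111
  ((~e | ~a) | (c | d)) = 11111111111111111011111110111111
  (b & ((~e | ~a) | (c | d))) = 00000000111111110000000010111111

(b & ((~e | ~a) | (c | d)))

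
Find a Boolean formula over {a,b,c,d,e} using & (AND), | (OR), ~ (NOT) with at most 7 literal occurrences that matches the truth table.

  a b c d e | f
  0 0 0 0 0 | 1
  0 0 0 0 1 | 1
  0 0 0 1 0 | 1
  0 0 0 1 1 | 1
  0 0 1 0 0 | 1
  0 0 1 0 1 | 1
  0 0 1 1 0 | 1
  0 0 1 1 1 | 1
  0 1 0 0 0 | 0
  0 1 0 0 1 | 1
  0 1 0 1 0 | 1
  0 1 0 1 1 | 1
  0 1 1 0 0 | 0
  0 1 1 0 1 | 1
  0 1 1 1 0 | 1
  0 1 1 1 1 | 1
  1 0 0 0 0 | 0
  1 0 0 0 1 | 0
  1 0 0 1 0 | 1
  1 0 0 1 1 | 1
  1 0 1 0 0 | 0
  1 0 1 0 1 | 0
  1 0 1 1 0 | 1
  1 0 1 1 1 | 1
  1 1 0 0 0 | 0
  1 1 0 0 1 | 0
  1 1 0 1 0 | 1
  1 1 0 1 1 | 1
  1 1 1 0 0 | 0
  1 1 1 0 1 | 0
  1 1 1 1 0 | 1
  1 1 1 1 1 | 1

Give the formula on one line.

  ~a = 11111111111111110000000000000000
  (~a | d) = 11111111111111110011001100110011
  (d | e) = 01110111011101110111011101110111
  ~d = 11001100110011001100110011001100
  (a & ~d) = 00000000000000001100110011001100
  ((d | e) | (a & ~d)) = 01110111011101111111111111111111
  ~b = 11111111000000001111111100000000
  (((d | e) | (a & ~d)) | ~b) = 11111111011101111111111111111111
  ((~a | d) & (((d | e) | (a & ~d)) | ~b)) = 11111111011101110011001100110011

((~a | d) & (((d | e) | (a & ~d)) | ~b))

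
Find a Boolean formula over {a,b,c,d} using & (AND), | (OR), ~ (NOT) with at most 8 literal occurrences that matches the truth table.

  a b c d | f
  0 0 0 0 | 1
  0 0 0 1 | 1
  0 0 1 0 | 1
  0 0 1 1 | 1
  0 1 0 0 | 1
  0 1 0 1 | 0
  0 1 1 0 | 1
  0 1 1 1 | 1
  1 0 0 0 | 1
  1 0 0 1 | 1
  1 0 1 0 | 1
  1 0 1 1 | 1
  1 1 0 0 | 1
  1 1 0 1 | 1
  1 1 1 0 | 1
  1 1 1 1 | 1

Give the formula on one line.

  ~b = 1111000011110000
  (~b | a) = 1111000011111111
  (c | (~b | a)) = 1111001111111111
  ~d = 1010101010101010
  (~d & b) = 0000101000001010
  ((c | (~b | a)) | (~d & b)) = 1111101111111111

((c | (~b | a)) | (~d & b))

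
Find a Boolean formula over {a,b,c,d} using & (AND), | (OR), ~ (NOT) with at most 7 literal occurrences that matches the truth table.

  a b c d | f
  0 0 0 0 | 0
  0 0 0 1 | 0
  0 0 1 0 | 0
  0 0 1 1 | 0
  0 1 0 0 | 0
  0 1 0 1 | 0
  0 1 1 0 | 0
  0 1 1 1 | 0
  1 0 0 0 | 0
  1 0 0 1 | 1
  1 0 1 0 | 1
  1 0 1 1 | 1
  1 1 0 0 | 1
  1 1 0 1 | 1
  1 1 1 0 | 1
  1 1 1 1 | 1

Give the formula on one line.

  (c | d) = 0111011101110111
  ((c | d) | b) = 0111111101111111
  (a & ((c | d) | b)) = 0000000001111111

(a & ((c | d) | b))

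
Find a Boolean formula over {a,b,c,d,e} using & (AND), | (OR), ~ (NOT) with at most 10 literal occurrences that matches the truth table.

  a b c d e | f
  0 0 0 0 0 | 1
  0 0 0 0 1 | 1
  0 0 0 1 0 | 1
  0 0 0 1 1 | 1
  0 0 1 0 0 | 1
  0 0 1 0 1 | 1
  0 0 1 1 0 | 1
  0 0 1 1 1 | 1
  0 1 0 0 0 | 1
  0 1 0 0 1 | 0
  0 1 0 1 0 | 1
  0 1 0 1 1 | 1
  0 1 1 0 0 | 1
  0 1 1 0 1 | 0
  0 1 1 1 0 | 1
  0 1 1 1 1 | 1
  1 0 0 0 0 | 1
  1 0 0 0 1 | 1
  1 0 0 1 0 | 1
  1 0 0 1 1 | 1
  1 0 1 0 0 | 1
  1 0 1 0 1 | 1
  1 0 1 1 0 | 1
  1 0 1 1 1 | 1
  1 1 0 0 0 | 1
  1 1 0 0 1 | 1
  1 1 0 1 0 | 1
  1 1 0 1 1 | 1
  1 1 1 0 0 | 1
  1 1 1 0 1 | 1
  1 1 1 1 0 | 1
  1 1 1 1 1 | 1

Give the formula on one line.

  ~a = 11111111111111110000000000000000
  ~e = 10101010101010101010101010101010
  ~d = 11001100110011001100110011001100
  (~e & ~d) = 10001000100010001000100010001000
  (~a & (~e & ~d)) = 10001000100010000000000000000000
  (d & ~e) = 00100010001000100010001000100010
  (~a | (d & ~e)) = 11111111111111110010001000100010
  ~b = 11111111000000001111111100000000
  ((~a | (d & ~e)) & ~b) = 11111111000000000010001000000000
  (d | a) = 00110011001100111111111111111111
  (((~a | (d & ~e)) & ~b) | (d | a)) = 11111111001100111111111111111111
  ((~a & (~e & ~d)) | (((~a | (d & ~e)) & ~b) | (d | a))) = 11111111101110111111111111111111

((~a & (~e & ~d)) | (((~a | (d & ~e)) & ~b) | (d | a)))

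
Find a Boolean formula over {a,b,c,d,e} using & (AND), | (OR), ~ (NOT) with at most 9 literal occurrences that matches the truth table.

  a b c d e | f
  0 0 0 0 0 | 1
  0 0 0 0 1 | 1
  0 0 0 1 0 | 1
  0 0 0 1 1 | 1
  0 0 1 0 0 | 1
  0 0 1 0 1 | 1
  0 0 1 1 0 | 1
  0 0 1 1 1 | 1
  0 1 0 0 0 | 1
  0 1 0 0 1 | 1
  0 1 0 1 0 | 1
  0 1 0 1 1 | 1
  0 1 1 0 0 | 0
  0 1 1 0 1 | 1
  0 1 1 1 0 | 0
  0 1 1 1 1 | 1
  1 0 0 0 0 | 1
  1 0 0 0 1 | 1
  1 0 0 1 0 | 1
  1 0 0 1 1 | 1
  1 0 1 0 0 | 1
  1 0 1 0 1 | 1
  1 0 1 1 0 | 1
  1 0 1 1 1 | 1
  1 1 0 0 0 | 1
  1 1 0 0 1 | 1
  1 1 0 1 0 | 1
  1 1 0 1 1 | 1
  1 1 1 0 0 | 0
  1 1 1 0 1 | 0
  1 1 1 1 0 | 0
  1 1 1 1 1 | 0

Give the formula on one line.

  ~b = 11111111000000001111111100000000
  ~a = 11111111111111110000000000000000
  ~c = 11110000111100001111000011110000
  (~a | ~c) = 11111111111111111111000011110000
  (e | a) = 01010101010101011111111111111111
  ((~a | ~c) & (e | a)) = 01010101010101011111000011110000
  (((~a | ~c) & (e | a)) | ~c) = 11110101111101011111000011110000
  (~b | (((~a | ~c) & (e | a)) | ~c)) = 11111111111101011111111111110000

(~b | (((~a | ~c) & (e | a)) | ~c))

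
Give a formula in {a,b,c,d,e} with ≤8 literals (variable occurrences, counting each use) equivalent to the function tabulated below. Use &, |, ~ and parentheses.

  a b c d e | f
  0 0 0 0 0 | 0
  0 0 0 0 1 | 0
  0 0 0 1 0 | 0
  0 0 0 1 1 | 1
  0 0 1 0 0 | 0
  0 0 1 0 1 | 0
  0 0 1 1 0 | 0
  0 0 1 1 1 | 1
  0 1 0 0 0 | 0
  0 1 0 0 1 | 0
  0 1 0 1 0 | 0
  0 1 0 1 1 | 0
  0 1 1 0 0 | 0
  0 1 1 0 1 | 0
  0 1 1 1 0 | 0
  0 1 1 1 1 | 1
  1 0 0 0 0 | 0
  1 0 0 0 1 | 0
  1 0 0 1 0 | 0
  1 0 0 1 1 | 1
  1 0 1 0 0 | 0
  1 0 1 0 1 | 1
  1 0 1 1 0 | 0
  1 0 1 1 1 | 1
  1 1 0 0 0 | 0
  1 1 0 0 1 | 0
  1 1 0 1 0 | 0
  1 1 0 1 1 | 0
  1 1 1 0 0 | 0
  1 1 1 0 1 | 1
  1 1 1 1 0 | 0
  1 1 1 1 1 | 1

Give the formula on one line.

((~c | (a | d)) & (((d | c) & e) & (~b | c)))

  ~c = 11110000111100001111000011110000
  (a | d) = 00110011001100111111111111111111
  (~c | (a | d)) = 11110011111100111111111111111111
  (d | c) = 00111111001111110011111100111111
  ((d | c) & e) = 00010101000101010001010100010101
  ~b = 11111111000000001111111100000000
  (~b | c) = 11111111000011111111111100001111
  (((d | c) & e) & (~b | c)) = 00010101000001010001010100000101
  ((~c | (a | d)) & (((d | c) & e) & (~b | c))) = 00010001000000010001010100000101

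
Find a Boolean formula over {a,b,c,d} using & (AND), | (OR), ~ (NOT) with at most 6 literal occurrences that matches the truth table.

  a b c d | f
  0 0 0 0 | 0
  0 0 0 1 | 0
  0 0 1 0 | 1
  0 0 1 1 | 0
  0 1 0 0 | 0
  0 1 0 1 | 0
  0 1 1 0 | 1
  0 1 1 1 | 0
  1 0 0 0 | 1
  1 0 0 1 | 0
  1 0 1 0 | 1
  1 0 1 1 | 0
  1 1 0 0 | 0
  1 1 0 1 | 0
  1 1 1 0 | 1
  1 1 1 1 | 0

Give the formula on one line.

(~d & (d | (((a & ~b) & ~c) | c)))

  ~d = 1010101010101010
  ~b = 1111000011110000
  (a & ~b) = 0000000011110000
  ~c = 1100110011001100
  ((a & ~b) & ~c) = 0000000011000000
  (((a & ~b) & ~c) | c) = 0011001111110011
  (d | (((a & ~b) & ~c) | c)) = 0111011111110111
  (~d & (d | (((a & ~b) & ~c) | c))) = 0010001010100010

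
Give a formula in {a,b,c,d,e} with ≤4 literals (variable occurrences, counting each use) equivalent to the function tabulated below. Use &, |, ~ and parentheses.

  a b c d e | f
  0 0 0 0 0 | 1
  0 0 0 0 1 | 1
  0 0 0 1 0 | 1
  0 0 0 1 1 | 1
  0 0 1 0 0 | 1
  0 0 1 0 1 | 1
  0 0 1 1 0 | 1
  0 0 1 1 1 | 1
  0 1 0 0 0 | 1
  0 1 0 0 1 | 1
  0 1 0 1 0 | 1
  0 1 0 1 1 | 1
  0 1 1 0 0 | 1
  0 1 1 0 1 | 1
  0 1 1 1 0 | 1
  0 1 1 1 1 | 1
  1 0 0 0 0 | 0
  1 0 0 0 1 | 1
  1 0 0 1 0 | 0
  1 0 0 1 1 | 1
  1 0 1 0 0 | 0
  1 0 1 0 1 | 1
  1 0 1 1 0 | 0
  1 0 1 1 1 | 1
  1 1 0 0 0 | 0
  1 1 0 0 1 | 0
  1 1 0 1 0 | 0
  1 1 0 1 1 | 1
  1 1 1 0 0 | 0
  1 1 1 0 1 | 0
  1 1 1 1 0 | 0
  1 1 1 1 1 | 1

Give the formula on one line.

((e & (d | ~b)) | ~a)

  ~b = 11111111000000001111111100000000
  (d | ~b) = 11111111001100111111111100110011
  (e & (d | ~b)) = 01010101000100010101010100010001
  ~a = 11111111111111110000000000000000
  ((e & (d | ~b)) | ~a) = 11111111111111110101010100010001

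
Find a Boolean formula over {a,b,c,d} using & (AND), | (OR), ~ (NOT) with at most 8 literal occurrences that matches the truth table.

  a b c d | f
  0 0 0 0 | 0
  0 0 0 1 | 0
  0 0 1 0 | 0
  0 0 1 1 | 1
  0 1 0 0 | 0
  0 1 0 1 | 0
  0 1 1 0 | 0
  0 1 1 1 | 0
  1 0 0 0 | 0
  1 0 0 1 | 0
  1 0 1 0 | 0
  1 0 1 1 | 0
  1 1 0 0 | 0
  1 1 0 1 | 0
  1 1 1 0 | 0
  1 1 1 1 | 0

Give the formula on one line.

  (d | b) = 0101111101011111
  ~b = 1111000011110000
  (c & ~b) = 0011000000110000
  ~a = 1111111100000000
  ((c & ~b) & ~a) = 0011000000000000
  ((d | b) & ((c & ~b) & ~a)) = 0001000000000000

((d | b) & ((c & ~b) & ~a))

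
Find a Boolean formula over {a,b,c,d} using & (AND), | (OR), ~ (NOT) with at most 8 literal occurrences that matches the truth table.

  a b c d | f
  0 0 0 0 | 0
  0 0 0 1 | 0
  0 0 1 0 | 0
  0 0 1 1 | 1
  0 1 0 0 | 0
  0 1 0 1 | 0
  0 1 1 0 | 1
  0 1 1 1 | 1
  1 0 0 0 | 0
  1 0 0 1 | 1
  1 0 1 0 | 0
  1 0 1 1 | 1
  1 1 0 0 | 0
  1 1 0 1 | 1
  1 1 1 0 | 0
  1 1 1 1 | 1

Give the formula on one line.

  (c | a) = 0011001111111111
  ~a = 1111111100000000
  (~a & b) = 0000111100000000
  (d | (~a & b)) = 0101111101010101
  ((c | a) & (d | (~a & b))) = 0001001101010101

((c | a) & (d | (~a & b)))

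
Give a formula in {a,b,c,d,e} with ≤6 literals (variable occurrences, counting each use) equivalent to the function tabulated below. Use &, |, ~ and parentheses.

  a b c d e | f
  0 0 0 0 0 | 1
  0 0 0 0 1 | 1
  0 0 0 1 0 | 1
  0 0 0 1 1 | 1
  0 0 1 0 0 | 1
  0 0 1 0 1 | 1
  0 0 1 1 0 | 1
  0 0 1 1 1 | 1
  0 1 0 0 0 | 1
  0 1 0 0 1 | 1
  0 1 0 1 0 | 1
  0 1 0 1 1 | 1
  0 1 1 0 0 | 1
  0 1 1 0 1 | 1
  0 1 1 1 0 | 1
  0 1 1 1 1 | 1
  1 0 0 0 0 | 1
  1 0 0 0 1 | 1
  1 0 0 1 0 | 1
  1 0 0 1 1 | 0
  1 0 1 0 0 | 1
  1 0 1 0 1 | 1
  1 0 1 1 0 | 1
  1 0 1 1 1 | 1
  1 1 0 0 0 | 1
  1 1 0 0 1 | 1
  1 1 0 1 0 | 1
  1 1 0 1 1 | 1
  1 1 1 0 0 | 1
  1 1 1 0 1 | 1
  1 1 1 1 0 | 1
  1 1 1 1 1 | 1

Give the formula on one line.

((c | ~d) | (b | ((e & ~a) | ~e)))

  ~d = 11001100110011001100110011001100
  (c | ~d) = 11001111110011111100111111001111
  ~a = 11111111111111110000000000000000
  (e & ~a) = 01010101010101010000000000000000
  ~e = 10101010101010101010101010101010
  ((e & ~a) | ~e) = 11111111111111111010101010101010
  (b | ((e & ~a) | ~e)) = 11111111111111111010101011111111
  ((c | ~d) | (b | ((e & ~a) | ~e))) = 11111111111111111110111111111111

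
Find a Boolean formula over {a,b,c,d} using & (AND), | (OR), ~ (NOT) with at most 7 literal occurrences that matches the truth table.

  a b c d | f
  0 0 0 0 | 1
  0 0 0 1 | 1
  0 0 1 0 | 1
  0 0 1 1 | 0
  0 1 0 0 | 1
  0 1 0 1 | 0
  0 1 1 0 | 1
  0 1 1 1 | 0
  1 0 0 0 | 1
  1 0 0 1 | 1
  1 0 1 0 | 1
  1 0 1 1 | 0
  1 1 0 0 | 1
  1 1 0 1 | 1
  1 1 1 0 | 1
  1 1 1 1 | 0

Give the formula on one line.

((~c & (a | ~b)) | ((b | c) & ~d))

  ~c = 1100110011001100
  ~b = 1111000011110000
  (a | ~b) = 1111000011111111
  (~c & (a | ~b)) = 1100000011001100
  (b | c) = 0011111100111111
  ~d = 1010101010101010
  ((b | c) & ~d) = 0010101000101010
  ((~c & (a | ~b)) | ((b | c) & ~d)) = 1110101011101110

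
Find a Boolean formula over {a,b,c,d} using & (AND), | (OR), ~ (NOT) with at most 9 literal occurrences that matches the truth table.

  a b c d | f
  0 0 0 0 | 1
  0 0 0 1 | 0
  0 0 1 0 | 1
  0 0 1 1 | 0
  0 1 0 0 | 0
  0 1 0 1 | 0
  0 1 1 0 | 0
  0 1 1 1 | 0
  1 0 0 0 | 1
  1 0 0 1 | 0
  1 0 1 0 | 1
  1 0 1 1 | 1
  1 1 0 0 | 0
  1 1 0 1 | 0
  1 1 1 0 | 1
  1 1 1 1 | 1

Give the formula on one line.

(((c & ~d) & a) | ((~d & ~b) | (c & (d & a))))

  ~d = 1010101010101010
  (c & ~d) = 0010001000100010
  ((c & ~d) & a) = 0000000000100010
  ~b = 1111000011110000
  (~d & ~b) = 1010000010100000
  (d & a) = 0000000001010101
  (c & (d & a)) = 0000000000010001
  ((~d & ~b) | (c & (d & a))) = 1010000010110001
  (((c & ~d) & a) | ((~d & ~b) | (c & (d & a)))) = 1010000010110011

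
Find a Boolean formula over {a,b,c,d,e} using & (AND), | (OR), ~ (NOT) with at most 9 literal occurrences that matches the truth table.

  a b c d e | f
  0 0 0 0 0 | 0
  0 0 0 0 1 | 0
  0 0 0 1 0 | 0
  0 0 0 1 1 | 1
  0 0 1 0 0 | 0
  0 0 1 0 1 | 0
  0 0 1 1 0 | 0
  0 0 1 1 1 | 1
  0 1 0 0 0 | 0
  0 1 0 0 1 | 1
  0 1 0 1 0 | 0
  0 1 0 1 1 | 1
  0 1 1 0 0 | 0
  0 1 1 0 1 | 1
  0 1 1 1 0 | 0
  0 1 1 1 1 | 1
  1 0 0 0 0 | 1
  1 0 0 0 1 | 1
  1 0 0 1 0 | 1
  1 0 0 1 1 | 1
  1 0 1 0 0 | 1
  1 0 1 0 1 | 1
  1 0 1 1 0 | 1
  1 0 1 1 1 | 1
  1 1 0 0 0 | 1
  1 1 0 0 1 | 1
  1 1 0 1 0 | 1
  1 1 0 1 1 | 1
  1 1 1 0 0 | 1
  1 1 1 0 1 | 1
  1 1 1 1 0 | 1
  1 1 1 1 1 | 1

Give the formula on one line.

  (a | e) = 01010101010101011111111111111111
  ((a | e) & d) = 00010001000100010011001100110011
  (b | ((a | e) & d)) = 00010001111111110011001111111111
  (e & (b | ((a | e) & d))) = 00010001010101010001000101010101
  ((e & (b | ((a | e) & d))) | a) = 00010001010101011111111111111111

((e & (b | ((a | e) & d))) | a)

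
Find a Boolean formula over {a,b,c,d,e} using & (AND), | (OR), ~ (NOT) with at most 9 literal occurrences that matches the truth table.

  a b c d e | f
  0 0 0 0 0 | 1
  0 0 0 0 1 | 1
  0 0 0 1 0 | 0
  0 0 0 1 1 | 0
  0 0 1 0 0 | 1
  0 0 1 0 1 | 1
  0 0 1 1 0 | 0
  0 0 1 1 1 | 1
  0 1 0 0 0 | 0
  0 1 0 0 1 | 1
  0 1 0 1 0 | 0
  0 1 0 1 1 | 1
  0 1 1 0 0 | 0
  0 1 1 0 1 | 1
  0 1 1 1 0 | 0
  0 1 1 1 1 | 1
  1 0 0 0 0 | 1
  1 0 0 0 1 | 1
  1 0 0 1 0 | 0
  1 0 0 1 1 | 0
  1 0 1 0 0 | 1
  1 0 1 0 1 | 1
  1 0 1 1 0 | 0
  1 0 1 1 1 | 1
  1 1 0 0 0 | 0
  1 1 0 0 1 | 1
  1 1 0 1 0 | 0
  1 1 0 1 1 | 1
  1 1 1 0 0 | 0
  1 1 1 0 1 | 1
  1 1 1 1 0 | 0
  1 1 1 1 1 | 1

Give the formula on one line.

(((e & b) | (c & e)) | (~b & ~d))

  (e & b) = 00000000010101010000000001010101
  (c & e) = 00000101000001010000010100000101
  ((e & b) | (c & e)) = 00000101010101010000010101010101
  ~b = 11111111000000001111111100000000
  ~d = 11001100110011001100110011001100
  (~b & ~d) = 11001100000000001100110000000000
  (((e & b) | (c & e)) | (~b & ~d)) = 11001101010101011100110101010101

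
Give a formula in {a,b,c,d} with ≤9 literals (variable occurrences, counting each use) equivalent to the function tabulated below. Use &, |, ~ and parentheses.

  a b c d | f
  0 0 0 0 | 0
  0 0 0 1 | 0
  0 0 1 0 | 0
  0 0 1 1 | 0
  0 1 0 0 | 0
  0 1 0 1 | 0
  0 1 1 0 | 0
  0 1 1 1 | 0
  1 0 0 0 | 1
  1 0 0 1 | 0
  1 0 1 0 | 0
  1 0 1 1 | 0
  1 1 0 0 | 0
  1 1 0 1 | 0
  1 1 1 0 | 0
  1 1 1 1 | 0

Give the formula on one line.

(((a | (b & ~d)) & ~b) & (b | ((~d | b) & ~c)))

  ~d = 1010101010101010
  (b & ~d) = 0000101000001010
  (a | (b & ~d)) = 0000101011111111
  ~b = 1111000011110000
  ((a | (b & ~d)) & ~b) = 0000000011110000
  (~d | b) = 1010111110101111
  ~c = 1100110011001100
  ((~d | b) & ~c) = 1000110010001100
  (b | ((~d | b) & ~c)) = 1000111110001111
  (((a | (b & ~d)) & ~b) & (b | ((~d | b) & ~c))) = 0000000010000000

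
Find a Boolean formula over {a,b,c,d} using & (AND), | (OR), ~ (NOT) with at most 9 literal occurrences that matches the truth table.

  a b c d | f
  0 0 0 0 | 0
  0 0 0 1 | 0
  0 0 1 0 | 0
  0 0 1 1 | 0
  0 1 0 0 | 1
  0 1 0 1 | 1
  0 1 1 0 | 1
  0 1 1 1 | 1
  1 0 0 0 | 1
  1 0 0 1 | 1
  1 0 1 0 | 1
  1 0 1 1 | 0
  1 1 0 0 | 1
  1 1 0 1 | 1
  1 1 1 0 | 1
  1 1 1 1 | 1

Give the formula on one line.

((((a & ~d) | (~c | b)) & a) | b)

  ~d = 1010101010101010
  (a & ~d) = 0000000010101010
  ~c = 1100110011001100
  (~c | b) = 1100111111001111
  ((a & ~d) | (~c | b)) = 1100111111101111
  (((a & ~d) | (~c | b)) & a) = 0000000011101111
  ((((a & ~d) | (~c | b)) & a) | b) = 0000111111101111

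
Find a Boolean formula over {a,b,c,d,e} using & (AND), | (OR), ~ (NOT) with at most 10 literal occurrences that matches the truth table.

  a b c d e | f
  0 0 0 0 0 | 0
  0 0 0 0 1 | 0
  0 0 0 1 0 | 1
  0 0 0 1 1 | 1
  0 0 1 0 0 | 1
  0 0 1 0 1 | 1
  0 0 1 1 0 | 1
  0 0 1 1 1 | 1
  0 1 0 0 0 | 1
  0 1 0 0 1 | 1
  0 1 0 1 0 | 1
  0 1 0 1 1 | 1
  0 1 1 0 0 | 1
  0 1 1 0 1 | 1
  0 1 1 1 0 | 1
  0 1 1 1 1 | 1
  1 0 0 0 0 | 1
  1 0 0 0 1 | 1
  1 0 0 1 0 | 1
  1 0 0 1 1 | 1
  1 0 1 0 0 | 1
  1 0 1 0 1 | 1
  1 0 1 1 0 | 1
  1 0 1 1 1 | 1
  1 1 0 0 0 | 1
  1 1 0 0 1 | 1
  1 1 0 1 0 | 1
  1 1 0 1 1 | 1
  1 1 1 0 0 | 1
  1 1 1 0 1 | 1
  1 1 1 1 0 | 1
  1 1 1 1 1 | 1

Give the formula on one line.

(((b | a) | (d | a)) | (((~d & a) | d) | c))

  (b | a) = 00000000111111111111111111111111
  (d | a) = 00110011001100111111111111111111
  ((b | a) | (d | a)) = 00110011111111111111111111111111
  ~d = 11001100110011001100110011001100
  (~d & a) = 00000000000000001100110011001100
  ((~d & a) | d) = 00110011001100111111111111111111
  (((~d & a) | d) | c) = 00111111001111111111111111111111
  (((b | a) | (d | a)) | (((~d & a) | d) | c)) = 00111111111111111111111111111111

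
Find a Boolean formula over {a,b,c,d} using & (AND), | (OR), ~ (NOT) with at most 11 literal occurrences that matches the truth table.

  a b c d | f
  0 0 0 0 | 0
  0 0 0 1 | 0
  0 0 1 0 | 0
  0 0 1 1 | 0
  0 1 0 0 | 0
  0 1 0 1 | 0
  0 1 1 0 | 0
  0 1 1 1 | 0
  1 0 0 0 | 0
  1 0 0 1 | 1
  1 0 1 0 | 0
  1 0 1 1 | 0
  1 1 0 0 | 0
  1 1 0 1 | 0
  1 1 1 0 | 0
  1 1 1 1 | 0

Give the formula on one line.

((d & (a & ~c)) & ((~b | ~d) & (~c | (d & ~b))))

  ~c = 1100110011001100
  (a & ~c) = 0000000011001100
  (d & (a & ~c)) = 0000000001000100
  ~b = 1111000011110000
  ~d = 1010101010101010
  (~b | ~d) = 1111101011111010
  (d & ~b) = 0101000001010000
  (~c | (d & ~b)) = 1101110011011100
  ((~b | ~d) & (~c | (d & ~b))) = 1101100011011000
  ((d & (a & ~c)) & ((~b | ~d) & (~c | (d & ~b)))) = 0000000001000000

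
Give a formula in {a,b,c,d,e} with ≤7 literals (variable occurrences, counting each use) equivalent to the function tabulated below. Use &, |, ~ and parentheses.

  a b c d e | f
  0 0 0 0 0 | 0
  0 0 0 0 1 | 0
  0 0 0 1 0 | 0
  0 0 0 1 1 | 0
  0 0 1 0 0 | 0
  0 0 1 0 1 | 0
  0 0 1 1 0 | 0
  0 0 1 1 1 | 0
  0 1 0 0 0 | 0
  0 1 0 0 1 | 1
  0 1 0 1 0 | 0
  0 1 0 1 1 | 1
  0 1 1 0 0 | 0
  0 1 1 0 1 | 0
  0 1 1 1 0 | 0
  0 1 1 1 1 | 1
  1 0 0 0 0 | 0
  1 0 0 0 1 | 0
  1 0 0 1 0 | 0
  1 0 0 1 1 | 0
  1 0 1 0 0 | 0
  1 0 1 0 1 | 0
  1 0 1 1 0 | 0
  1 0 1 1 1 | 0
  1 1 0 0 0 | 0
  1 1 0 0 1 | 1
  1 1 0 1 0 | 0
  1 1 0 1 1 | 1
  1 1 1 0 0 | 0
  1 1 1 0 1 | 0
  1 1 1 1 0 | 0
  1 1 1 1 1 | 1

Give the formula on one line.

(b & (e & (~c | d)))

  ~c = 11110000111100001111000011110000
  (~c | d) = 11110011111100111111001111110011
  (e & (~c | d)) = 01010001010100010101000101010001
  (b & (e & (~c | d))) = 00000000010100010000000001010001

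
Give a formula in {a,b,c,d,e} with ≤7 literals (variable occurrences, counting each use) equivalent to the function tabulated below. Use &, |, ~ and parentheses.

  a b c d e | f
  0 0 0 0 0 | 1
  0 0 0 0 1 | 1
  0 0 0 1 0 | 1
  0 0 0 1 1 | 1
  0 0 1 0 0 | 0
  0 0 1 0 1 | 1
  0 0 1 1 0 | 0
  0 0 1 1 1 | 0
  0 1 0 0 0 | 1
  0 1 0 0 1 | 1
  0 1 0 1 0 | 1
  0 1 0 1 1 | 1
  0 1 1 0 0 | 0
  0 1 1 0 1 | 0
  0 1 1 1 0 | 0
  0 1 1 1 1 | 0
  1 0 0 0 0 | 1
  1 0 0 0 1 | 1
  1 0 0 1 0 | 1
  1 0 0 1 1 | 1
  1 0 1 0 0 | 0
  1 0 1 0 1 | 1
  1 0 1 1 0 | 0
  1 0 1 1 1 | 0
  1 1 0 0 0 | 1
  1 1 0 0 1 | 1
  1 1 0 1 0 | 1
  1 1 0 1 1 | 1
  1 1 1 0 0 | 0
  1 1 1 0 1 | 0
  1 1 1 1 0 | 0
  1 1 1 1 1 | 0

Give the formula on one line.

(~c | ((~b & ~d) & ((~a | ~d) & e)))

  ~c = 11110000111100001111000011110000
  ~b = 11111111000000001111111100000000
  ~d = 11001100110011001100110011001100
  (~b & ~d) = 11001100000000001100110000000000
  ~a = 11111111111111110000000000000000
  (~a | ~d) = 11111111111111111100110011001100
  ((~a | ~d) & e) = 01010101010101010100010001000100
  ((~b & ~d) & ((~a | ~d) & e)) = 01000100000000000100010000000000
  (~c | ((~b & ~d) & ((~a | ~d) & e))) = 11110100111100001111010011110000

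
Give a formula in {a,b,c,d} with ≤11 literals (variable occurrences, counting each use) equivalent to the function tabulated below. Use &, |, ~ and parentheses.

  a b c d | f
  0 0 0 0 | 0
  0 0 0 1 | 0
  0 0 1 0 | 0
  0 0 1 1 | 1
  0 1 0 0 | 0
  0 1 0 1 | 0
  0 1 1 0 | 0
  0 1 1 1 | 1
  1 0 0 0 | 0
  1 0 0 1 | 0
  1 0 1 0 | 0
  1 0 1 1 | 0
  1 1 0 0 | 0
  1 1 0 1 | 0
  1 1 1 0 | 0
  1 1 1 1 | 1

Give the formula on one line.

((c & d) & (((~a & d) & c) | ((b & d) & a)))

  (c & d) = 0001000100010001
  ~a = 1111111100000000
  (~a & d) = 0101010100000000
  ((~a & d) & c) = 0001000100000000
  (b & d) = 0000010100000101
  ((b & d) & a) = 0000000000000101
  (((~a & d) & c) | ((b & d) & a)) = 0001000100000101
  ((c & d) & (((~a & d) & c) | ((b & d) & a))) = 0001000100000001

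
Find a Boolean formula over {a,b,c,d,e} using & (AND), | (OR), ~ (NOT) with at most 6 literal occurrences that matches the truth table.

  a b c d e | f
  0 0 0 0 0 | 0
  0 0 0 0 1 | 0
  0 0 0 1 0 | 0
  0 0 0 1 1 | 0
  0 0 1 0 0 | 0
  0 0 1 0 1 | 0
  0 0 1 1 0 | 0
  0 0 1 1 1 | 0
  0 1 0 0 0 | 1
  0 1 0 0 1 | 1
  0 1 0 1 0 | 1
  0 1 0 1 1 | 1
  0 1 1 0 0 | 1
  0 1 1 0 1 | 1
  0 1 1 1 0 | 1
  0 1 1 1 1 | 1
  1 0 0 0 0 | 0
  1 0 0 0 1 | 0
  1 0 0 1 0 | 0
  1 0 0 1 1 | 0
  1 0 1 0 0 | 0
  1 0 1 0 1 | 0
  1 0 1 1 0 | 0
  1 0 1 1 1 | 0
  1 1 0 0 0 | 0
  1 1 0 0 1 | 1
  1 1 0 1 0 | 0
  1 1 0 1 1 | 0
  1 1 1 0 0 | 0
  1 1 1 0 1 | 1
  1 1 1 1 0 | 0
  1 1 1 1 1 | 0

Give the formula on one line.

  ~a = 11111111111111110000000000000000
  ~b = 11111111000000001111111100000000
  (a & ~b) = 00000000000000001111111100000000
  ~d = 11001100110011001100110011001100
  ((a & ~b) | ~d) = 11001100110011001111111111001100
  (e & ((a & ~b) | ~d)) = 01000100010001000101010101000100
  (~a | (e & ((a & ~b) | ~d))) = 11111111111111110101010101000100
  ((~a | (e & ((a & ~b) | ~d))) & b) = 00000000111111110000000001000100

((~a | (e & ((a & ~b) | ~d))) & b)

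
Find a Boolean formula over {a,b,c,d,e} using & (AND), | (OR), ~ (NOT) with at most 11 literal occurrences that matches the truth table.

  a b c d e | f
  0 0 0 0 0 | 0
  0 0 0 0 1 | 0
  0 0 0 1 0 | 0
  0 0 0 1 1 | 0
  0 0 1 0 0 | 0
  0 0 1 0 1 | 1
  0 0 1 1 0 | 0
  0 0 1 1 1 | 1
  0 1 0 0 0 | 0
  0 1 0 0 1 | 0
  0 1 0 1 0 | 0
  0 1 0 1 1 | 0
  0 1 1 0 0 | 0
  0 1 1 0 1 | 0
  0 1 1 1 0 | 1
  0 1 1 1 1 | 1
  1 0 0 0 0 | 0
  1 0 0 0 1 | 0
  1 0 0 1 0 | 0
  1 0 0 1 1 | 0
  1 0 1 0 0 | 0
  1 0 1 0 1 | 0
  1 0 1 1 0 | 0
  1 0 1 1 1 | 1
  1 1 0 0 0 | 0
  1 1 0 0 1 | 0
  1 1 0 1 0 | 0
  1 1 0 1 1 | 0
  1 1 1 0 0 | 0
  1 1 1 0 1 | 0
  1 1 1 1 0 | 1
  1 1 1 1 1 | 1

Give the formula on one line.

(c & ((d & (b | e)) | ((~a & (e & ~b)) & (b | c))))

  (b | e) = 01010101111111110101010111111111
  (d & (b | e)) = 00010001001100110001000100110011
  ~a = 11111111111111110000000000000000
  ~b = 11111111000000001111111100000000
  (e & ~b) = 01010101000000000101010100000000
  (~a & (e & ~b)) = 01010101000000000000000000000000
  (b | c) = 00001111111111110000111111111111
  ((~a & (e & ~b)) & (b | c)) = 00000101000000000000000000000000
  ((d & (b | e)) | ((~a & (e & ~b)) & (b | c))) = 00010101001100110001000100110011
  (c & ((d & (b | e)) | ((~a & (e & ~b)) & (b | c)))) = 00000101000000110000000100000011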